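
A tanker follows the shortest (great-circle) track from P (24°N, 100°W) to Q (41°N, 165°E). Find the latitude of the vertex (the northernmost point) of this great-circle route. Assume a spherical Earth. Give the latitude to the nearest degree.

The great circle lies in the plane with unit normal n̂ = (p₁ × p₂)/|p₁ × p₂|.
Here n̂_z ≈ -0.702; the vertex latitude is φ_max = arccos|n̂_z| ≈ 45.4°.

≈ 45°N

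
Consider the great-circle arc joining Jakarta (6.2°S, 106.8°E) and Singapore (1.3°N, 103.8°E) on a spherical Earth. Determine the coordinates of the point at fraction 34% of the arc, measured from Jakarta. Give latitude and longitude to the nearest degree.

≈ 4°S, 106°E

Convert each endpoint to a unit vector on the sphere (x = cos φ cos λ, y = cos φ sin λ, z = sin φ).
The central angle between the endpoints is δ = arccos(p₁·p₂) ≈ 0.141 rad (8.1°).
Interpolate at f = 0.34 with slerp weights a = sin((1−f)δ)/sin δ ≈ 0.661, b = sin(fδ)/sin δ ≈ 0.341.
p = a·p₁ + b·p₂ ≈ (-0.271, 0.960, -0.064); φ = arcsin(p_z) ≈ -3.65°, λ = atan2(p_y, p_x) ≈ 105.78°.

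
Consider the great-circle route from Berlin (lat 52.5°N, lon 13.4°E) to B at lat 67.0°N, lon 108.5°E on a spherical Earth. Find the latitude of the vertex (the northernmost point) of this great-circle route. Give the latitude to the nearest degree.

≈ 70°N

The great circle lies in the plane with unit normal n̂ = (p₁ × p₂)/|p₁ × p₂|.
Here n̂_z ≈ +0.336; the vertex latitude is φ_max = arccos|n̂_z| ≈ 70.4°.
Check via Clairaut: cos φ_max = |cos φ₁| · sin C = cos(52.5°)·sin(33.5°) ≈ 0.336, again giving ≈ 70.4°.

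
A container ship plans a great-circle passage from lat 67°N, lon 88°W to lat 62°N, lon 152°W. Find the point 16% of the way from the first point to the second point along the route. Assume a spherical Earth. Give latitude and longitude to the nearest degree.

From cos δ = sin φ₁ sin φ₂ + cos φ₁ cos φ₂ cos Δλ, the central angle is δ ≈ 0.466 rad (26.7°).
Interpolate at f = 0.16 with slerp weights a = sin((1−f)δ)/sin δ ≈ 0.849, b = sin(fδ)/sin δ ≈ 0.166.
p = a·p₁ + b·p₂ ≈ (-0.057, -0.368, 0.928); φ = arcsin(p_z) ≈ 68.13°, λ = atan2(p_y, p_x) ≈ -98.82°.

≈ lat 68°N, lon 99°W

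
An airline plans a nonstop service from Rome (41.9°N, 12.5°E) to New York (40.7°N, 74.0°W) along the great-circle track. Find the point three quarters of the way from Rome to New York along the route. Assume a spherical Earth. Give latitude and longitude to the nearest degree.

≈ 48°N, 55°W

Convert each endpoint to a unit vector on the sphere (x = cos φ cos λ, y = cos φ sin λ, z = sin φ).
The central angle between the endpoints is δ = arccos(p₁·p₂) ≈ 1.082 rad (62.0°).
Interpolate at f = 3/4 with slerp weights a = sin((1−f)δ)/sin δ ≈ 0.303, b = sin(fδ)/sin δ ≈ 0.821.
p = a·p₁ + b·p₂ ≈ (0.392, -0.550, 0.738); φ = arcsin(p_z) ≈ 47.54°, λ = atan2(p_y, p_x) ≈ -54.55°.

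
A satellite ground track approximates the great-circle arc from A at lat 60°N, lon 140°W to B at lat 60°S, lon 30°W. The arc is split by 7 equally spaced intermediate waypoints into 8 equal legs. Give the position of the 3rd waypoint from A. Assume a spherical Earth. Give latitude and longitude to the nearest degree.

≈ lat 17°N, lon 93°W

Write both endpoints as unit vectors p₁, p₂ with components (cos φ cos λ, cos φ sin λ, sin φ).
The central angle between the endpoints is δ = arccos(p₁·p₂) ≈ 2.560 rad (146.7°).
Interpolate at f = 3/8 with slerp weights a = sin((1−f)δ)/sin δ ≈ 1.819, b = sin(fδ)/sin δ ≈ 1.491.
p = a·p₁ + b·p₂ ≈ (-0.051, -0.957, 0.284); φ = arcsin(p_z) ≈ 16.52°, λ = atan2(p_y, p_x) ≈ -93.06°.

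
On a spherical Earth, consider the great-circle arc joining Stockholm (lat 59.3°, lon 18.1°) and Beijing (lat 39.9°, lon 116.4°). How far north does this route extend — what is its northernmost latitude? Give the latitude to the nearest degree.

≈ 64°

The great circle lies in the plane with unit normal n̂ = (p₁ × p₂)/|p₁ × p₂|.
Here n̂_z ≈ +0.446; the vertex latitude is φ_max = arccos|n̂_z| ≈ 63.5°.
Check via Clairaut: cos φ_max = |cos φ₁| · sin C = cos(59.3°)·sin(60.9°) ≈ 0.446, again giving ≈ 63.5°.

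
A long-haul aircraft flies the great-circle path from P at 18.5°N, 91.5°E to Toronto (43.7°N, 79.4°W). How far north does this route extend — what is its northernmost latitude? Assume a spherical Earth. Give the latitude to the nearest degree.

≈ 83°N

The great circle lies in the plane with unit normal n̂ = (p₁ × p₂)/|p₁ × p₂|.
Here n̂_z ≈ -0.122; the vertex latitude is φ_max = arccos|n̂_z| ≈ 83.0°.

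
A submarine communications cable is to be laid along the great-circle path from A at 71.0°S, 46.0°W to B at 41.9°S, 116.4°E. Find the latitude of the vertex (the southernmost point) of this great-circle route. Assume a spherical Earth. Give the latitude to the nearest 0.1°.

The great circle lies in the plane with unit normal n̂ = (p₁ × p₂)/|p₁ × p₂|.
Here n̂_z ≈ +0.080; the vertex latitude is φ_max = arccos|n̂_z| ≈ 85.4°.
Check via Clairaut: cos φ_max = |cos φ₁| · sin C = cos(71.0°)·sin(165.8°) ≈ 0.080, again giving ≈ 85.4°.

≈ 85.4°S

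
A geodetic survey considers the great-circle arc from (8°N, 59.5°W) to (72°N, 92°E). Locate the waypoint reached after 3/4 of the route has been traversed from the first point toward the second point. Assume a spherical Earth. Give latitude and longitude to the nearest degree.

Write both endpoints as unit vectors p₁, p₂ with components (cos φ cos λ, cos φ sin λ, sin φ).
The central angle between the endpoints is δ = arccos(p₁·p₂) ≈ 1.708 rad (97.8°).
Interpolate at f = 3/4 with slerp weights a = sin((1−f)δ)/sin δ ≈ 0.418, b = sin(fδ)/sin δ ≈ 0.967.
p = a·p₁ + b·p₂ ≈ (0.200, -0.058, 0.978); φ = arcsin(p_z) ≈ 78.00°, λ = atan2(p_y, p_x) ≈ -16.18°.

≈ (78°N, 16°W)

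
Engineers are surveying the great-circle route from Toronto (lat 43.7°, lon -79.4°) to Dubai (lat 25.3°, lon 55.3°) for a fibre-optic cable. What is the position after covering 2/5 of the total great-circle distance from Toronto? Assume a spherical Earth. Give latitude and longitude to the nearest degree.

From cos δ = sin φ₁ sin φ₂ + cos φ₁ cos φ₂ cos Δλ, the central angle is δ ≈ 1.736 rad (99.5°).
Interpolate at f = 2/5 with slerp weights a = sin((1−f)δ)/sin δ ≈ 0.875, b = sin(fδ)/sin δ ≈ 0.649.
p = a·p₁ + b·p₂ ≈ (0.450, -0.140, 0.882); φ = arcsin(p_z) ≈ 61.87°, λ = atan2(p_y, p_x) ≈ -17.23°.

≈ lat 62°, lon -17°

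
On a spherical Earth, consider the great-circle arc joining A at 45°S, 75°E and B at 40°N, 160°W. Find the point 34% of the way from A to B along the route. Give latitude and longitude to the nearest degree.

From cos δ = sin φ₁ sin φ₂ + cos φ₁ cos φ₂ cos Δλ, the central angle is δ ≈ 2.442 rad (139.9°).
Interpolate at f = 0.34 with slerp weights a = sin((1−f)δ)/sin δ ≈ 1.552, b = sin(fδ)/sin δ ≈ 1.147.
p = a·p₁ + b·p₂ ≈ (-0.541, 0.760, -0.360); φ = arcsin(p_z) ≈ -21.13°, λ = atan2(p_y, p_x) ≈ 125.47°.

≈ 21°S, 125°E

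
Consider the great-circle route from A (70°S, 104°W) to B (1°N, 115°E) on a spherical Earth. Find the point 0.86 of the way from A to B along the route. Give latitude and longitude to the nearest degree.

≈ (14°S, 118°E)

Write both endpoints as unit vectors p₁, p₂ with components (cos φ cos λ, cos φ sin λ, sin φ).
The central angle between the endpoints is δ = arccos(p₁·p₂) ≈ 1.857 rad (106.4°).
Interpolate at f = 0.86 with slerp weights a = sin((1−f)δ)/sin δ ≈ 0.268, b = sin(fδ)/sin δ ≈ 1.042.
p = a·p₁ + b·p₂ ≈ (-0.462, 0.855, -0.234); φ = arcsin(p_z) ≈ -13.51°, λ = atan2(p_y, p_x) ≈ 118.40°.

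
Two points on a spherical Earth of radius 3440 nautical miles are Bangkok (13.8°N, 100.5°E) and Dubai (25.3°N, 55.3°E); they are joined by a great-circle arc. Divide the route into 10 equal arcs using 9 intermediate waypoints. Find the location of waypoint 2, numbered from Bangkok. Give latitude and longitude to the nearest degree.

The haversine formula gives a central angle δ ≈ 0.766 rad (43.9°) between the endpoints.
Interpolate at f = 2/10 with slerp weights a = sin((1−f)δ)/sin δ ≈ 0.830, b = sin(fδ)/sin δ ≈ 0.220.
p = a·p₁ + b·p₂ ≈ (-0.034, 0.956, 0.292); φ = arcsin(p_z) ≈ 16.98°, λ = atan2(p_y, p_x) ≈ 92.01°.

≈ 17°N, 92°E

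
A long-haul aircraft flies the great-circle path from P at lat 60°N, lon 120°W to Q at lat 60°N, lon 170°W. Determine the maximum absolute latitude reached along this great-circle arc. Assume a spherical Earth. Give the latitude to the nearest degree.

The great circle lies in the plane with unit normal n̂ = (p₁ × p₂)/|p₁ × p₂|.
Here n̂_z ≈ -0.464; the vertex latitude is φ_max = arccos|n̂_z| ≈ 62.4°.
Check via Clairaut: cos φ_max = |cos φ₁| · sin C = cos(60.0°)·sin(68.0°) ≈ 0.464, again giving ≈ 62.4°.

≈ 62°N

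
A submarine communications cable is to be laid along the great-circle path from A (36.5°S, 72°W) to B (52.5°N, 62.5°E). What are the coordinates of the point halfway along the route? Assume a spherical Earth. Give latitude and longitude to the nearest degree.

Convert each endpoint to a unit vector on the sphere (x = cos φ cos λ, y = cos φ sin λ, z = sin φ).
The central angle between the endpoints is δ = arccos(p₁·p₂) ≈ 2.523 rad (144.6°).
Interpolate at f = 1/2 with slerp weights a = sin((1−f)δ)/sin δ ≈ 1.644, b = sin(fδ)/sin δ ≈ 1.644.
p = a·p₁ + b·p₂ ≈ (0.870, -0.369, 0.326); φ = arcsin(p_z) ≈ 19.04°, λ = atan2(p_y, p_x) ≈ -22.98°.

≈ (19°N, 23°W)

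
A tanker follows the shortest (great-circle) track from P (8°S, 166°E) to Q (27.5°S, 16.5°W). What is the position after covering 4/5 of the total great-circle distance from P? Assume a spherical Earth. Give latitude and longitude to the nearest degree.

From cos δ = sin φ₁ sin φ₂ + cos φ₁ cos φ₂ cos Δλ, the central angle is δ ≈ 2.521 rad (144.4°).
Interpolate at f = 4/5 with slerp weights a = sin((1−f)δ)/sin δ ≈ 0.830, b = sin(fδ)/sin δ ≈ 1.551.
p = a·p₁ + b·p₂ ≈ (0.521, -0.192, -0.832); φ = arcsin(p_z) ≈ -56.26°, λ = atan2(p_y, p_x) ≈ -20.20°.

≈ (56°S, 20°W)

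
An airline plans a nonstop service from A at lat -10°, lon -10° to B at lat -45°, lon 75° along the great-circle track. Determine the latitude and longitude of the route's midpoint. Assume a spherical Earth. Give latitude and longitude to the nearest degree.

≈ lat -35°, lon 24°

Convert each endpoint to a unit vector on the sphere (x = cos φ cos λ, y = cos φ sin λ, z = sin φ).
The central angle between the endpoints is δ = arccos(p₁·p₂) ≈ 1.386 rad (79.4°).
Interpolate at f = 1/2 with slerp weights a = sin((1−f)δ)/sin δ ≈ 0.650, b = sin(fδ)/sin δ ≈ 0.650.
p = a·p₁ + b·p₂ ≈ (0.749, 0.333, -0.572); φ = arcsin(p_z) ≈ -34.92°, λ = atan2(p_y, p_x) ≈ 23.95°.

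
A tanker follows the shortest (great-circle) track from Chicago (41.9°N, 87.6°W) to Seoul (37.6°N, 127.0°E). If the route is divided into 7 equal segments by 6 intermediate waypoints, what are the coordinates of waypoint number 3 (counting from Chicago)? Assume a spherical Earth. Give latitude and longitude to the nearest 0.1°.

≈ 69.9°N, 146.2°W

From cos δ = sin φ₁ sin φ₂ + cos φ₁ cos φ₂ cos Δλ, the central angle is δ ≈ 1.649 rad (94.5°).
Interpolate at f = 3/7 with slerp weights a = sin((1−f)δ)/sin δ ≈ 0.811, b = sin(fδ)/sin δ ≈ 0.651.
p = a·p₁ + b·p₂ ≈ (-0.285, -0.191, 0.939); φ = arcsin(p_z) ≈ 69.91°, λ = atan2(p_y, p_x) ≈ -146.16°.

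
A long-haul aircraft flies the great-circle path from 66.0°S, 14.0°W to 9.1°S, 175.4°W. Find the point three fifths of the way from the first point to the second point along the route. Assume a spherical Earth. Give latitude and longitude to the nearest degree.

≈ 50°S, 167°W

From cos δ = sin φ₁ sin φ₂ + cos φ₁ cos φ₂ cos Δλ, the central angle is δ ≈ 1.809 rad (103.7°).
Interpolate at f = 3/5 with slerp weights a = sin((1−f)δ)/sin δ ≈ 0.681, b = sin(fδ)/sin δ ≈ 0.910.
p = a·p₁ + b·p₂ ≈ (-0.627, -0.139, -0.766); φ = arcsin(p_z) ≈ -50.04°, λ = atan2(p_y, p_x) ≈ -167.49°.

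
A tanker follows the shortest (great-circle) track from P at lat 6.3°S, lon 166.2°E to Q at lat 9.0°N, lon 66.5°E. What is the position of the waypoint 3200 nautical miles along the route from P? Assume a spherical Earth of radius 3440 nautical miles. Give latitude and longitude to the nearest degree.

≈ lat 3°N, lon 114°E

From cos δ = sin φ₁ sin φ₂ + cos φ₁ cos φ₂ cos Δλ, the central angle is δ ≈ 1.754 rad (100.5°). The total great-circle distance is δ·R ≈ 1.754 × 3440 ≈ 6035 nmi, so the target fraction is f = 3200/6035 ≈ 0.530.
Interpolate at f ≈ 0.530 with slerp weights a = sin((1−f)δ)/sin δ ≈ 0.747, b = sin(fδ)/sin δ ≈ 0.815.
p = a·p₁ + b·p₂ ≈ (-0.399, 0.916, 0.046); φ = arcsin(p_z) ≈ 2.62°, λ = atan2(p_y, p_x) ≈ 113.57°.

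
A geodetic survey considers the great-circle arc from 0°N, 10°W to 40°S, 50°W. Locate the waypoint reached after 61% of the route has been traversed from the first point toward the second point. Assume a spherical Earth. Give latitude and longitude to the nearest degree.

Write both endpoints as unit vectors p₁, p₂ with components (cos φ cos λ, cos φ sin λ, sin φ).
The central angle between the endpoints is δ = arccos(p₁·p₂) ≈ 0.944 rad (54.1°).
Interpolate at f = 0.61 with slerp weights a = sin((1−f)δ)/sin δ ≈ 0.444, b = sin(fδ)/sin δ ≈ 0.672.
p = a·p₁ + b·p₂ ≈ (0.769, -0.472, -0.432); φ = arcsin(p_z) ≈ -25.60°, λ = atan2(p_y, p_x) ≈ -31.54°.

≈ 26°S, 32°W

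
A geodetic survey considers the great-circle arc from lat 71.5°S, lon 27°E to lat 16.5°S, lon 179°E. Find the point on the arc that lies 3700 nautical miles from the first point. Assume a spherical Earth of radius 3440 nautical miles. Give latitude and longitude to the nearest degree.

Convert each endpoint to a unit vector on the sphere (x = cos φ cos λ, y = cos φ sin λ, z = sin φ).
The central angle between the endpoints is δ = arccos(p₁·p₂) ≈ 1.570 rad (90.0°). The total great-circle distance is δ·R ≈ 1.570 × 3440 ≈ 5401 nmi, so the target fraction is f = 3700/5401 ≈ 0.685.
Interpolate at f ≈ 0.685 with slerp weights a = sin((1−f)δ)/sin δ ≈ 0.475, b = sin(fδ)/sin δ ≈ 0.880.
p = a·p₁ + b·p₂ ≈ (-0.709, 0.083, -0.700); φ = arcsin(p_z) ≈ -44.42°, λ = atan2(p_y, p_x) ≈ 173.32°.

≈ lat 44°S, lon 173°E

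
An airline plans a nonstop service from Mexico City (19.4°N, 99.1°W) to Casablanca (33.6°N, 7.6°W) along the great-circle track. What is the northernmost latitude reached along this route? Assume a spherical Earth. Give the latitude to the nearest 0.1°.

The great circle lies in the plane with unit normal n̂ = (p₁ × p₂)/|p₁ × p₂|.
Here n̂_z ≈ +0.796; the vertex latitude is φ_max = arccos|n̂_z| ≈ 37.2°.
Check via Clairaut: cos φ_max = |cos φ₁| · sin C = cos(19.4°)·sin(57.6°) ≈ 0.796, again giving ≈ 37.2°.

≈ 37.2°N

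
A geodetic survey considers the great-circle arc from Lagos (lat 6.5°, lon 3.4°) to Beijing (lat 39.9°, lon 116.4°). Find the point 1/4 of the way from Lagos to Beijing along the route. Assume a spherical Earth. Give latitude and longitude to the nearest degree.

≈ lat 24°, lon 23°

From cos δ = sin φ₁ sin φ₂ + cos φ₁ cos φ₂ cos Δλ, the central angle is δ ≈ 1.798 rad (103.0°).
Interpolate at f = 1/4 with slerp weights a = sin((1−f)δ)/sin δ ≈ 1.001, b = sin(fδ)/sin δ ≈ 0.446.
p = a·p₁ + b·p₂ ≈ (0.841, 0.365, 0.399); φ = arcsin(p_z) ≈ 23.54°, λ = atan2(p_y, p_x) ≈ 23.49°.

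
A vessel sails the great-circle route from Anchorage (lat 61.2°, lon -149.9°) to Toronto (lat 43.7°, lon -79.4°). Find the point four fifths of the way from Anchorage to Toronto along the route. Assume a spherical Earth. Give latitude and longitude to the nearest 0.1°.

Convert each endpoint to a unit vector on the sphere (x = cos φ cos λ, y = cos φ sin λ, z = sin φ).
The central angle between the endpoints is δ = arccos(p₁·p₂) ≈ 0.765 rad (43.8°).
Interpolate at f = 4/5 with slerp weights a = sin((1−f)δ)/sin δ ≈ 0.220, b = sin(fδ)/sin δ ≈ 0.830.
p = a·p₁ + b·p₂ ≈ (0.019, -0.643, 0.766); φ = arcsin(p_z) ≈ 49.99°, λ = atan2(p_y, p_x) ≈ -88.34°.

≈ lat 50.0°, lon -88.3°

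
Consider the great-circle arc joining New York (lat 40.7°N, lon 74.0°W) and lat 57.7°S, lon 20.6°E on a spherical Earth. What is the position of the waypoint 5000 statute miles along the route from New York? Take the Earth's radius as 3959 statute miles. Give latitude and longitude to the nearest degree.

Convert each endpoint to a unit vector on the sphere (x = cos φ cos λ, y = cos φ sin λ, z = sin φ).
The central angle between the endpoints is δ = arccos(p₁·p₂) ≈ 2.194 rad (125.7°). The total great-circle distance is δ·R ≈ 2.194 × 3959 ≈ 8686 mi, so the target fraction is f = 5000/8686 ≈ 0.576.
Interpolate at f ≈ 0.576 with slerp weights a = sin((1−f)δ)/sin δ ≈ 0.988, b = sin(fδ)/sin δ ≈ 1.174.
p = a·p₁ + b·p₂ ≈ (0.794, -0.499, -0.348); φ = arcsin(p_z) ≈ -20.35°, λ = atan2(p_y, p_x) ≈ -32.18°.

≈ lat 20°S, lon 32°W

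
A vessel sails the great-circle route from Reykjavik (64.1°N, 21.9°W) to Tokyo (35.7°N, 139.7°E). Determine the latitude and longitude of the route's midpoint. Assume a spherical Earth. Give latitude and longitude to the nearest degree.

≈ 74°N, 121°E

Write both endpoints as unit vectors p₁, p₂ with components (cos φ cos λ, cos φ sin λ, sin φ).
The central angle between the endpoints is δ = arccos(p₁·p₂) ≈ 1.381 rad (79.1°).
Interpolate at f = 1/2 with slerp weights a = sin((1−f)δ)/sin δ ≈ 0.649, b = sin(fδ)/sin δ ≈ 0.649.
p = a·p₁ + b·p₂ ≈ (-0.139, 0.235, 0.962); φ = arcsin(p_z) ≈ 74.16°, λ = atan2(p_y, p_x) ≈ 120.58°.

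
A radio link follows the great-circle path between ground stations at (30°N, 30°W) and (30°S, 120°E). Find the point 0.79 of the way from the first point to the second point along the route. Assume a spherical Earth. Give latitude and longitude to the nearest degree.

≈ (21°S, 85°E)

The haversine formula gives a central angle δ ≈ 2.689 rad (154.1°) between the endpoints.
Interpolate at f = 0.79 with slerp weights a = sin((1−f)δ)/sin δ ≈ 1.225, b = sin(fδ)/sin δ ≈ 1.947.
p = a·p₁ + b·p₂ ≈ (0.076, 0.930, -0.361); φ = arcsin(p_z) ≈ -21.15°, λ = atan2(p_y, p_x) ≈ 85.33°.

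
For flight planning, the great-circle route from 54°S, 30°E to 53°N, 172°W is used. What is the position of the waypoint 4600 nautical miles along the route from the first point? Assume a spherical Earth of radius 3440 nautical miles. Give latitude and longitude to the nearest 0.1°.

Convert each endpoint to a unit vector on the sphere (x = cos φ cos λ, y = cos φ sin λ, z = sin φ).
The central angle between the endpoints is δ = arccos(p₁·p₂) ≈ 2.913 rad (166.9°). The total great-circle distance is δ·R ≈ 2.913 × 3440 ≈ 10022 nmi, so the target fraction is f = 4600/10022 ≈ 0.459.
Interpolate at f ≈ 0.459 with slerp weights a = sin((1−f)δ)/sin δ ≈ 4.422, b = sin(fδ)/sin δ ≈ 4.302.
p = a·p₁ + b·p₂ ≈ (-0.313, 0.939, -0.142); φ = arcsin(p_z) ≈ -8.15°, λ = atan2(p_y, p_x) ≈ 108.42°.

≈ 8.1°S, 108.4°E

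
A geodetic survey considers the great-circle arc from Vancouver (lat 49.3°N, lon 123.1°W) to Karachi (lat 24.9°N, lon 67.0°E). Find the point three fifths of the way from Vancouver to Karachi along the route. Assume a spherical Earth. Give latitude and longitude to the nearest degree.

≈ lat 66°N, lon 78°E

From cos δ = sin φ₁ sin φ₂ + cos φ₁ cos φ₂ cos Δλ, the central angle is δ ≈ 1.837 rad (105.3°).
Interpolate at f = 3/5 with slerp weights a = sin((1−f)δ)/sin δ ≈ 0.695, b = sin(fδ)/sin δ ≈ 0.925.
p = a·p₁ + b·p₂ ≈ (0.080, 0.393, 0.916); φ = arcsin(p_z) ≈ 66.38°, λ = atan2(p_y, p_x) ≈ 78.44°.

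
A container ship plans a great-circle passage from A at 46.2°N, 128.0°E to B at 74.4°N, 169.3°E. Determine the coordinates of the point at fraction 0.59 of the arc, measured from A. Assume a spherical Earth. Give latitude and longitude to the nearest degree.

≈ 64°N, 142°E

From cos δ = sin φ₁ sin φ₂ + cos φ₁ cos φ₂ cos Δλ, the central angle is δ ≈ 0.583 rad (33.4°).
Interpolate at f = 0.59 with slerp weights a = sin((1−f)δ)/sin δ ≈ 0.430, b = sin(fδ)/sin δ ≈ 0.613.
p = a·p₁ + b·p₂ ≈ (-0.345, 0.265, 0.900); φ = arcsin(p_z) ≈ 64.20°, λ = atan2(p_y, p_x) ≈ 142.47°.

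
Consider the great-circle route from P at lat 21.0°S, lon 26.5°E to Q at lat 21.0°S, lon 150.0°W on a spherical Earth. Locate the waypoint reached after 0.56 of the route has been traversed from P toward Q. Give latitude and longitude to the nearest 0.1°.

≈ lat 80.6°S, lon 123.1°W

The haversine formula gives a central angle δ ≈ 2.406 rad (137.9°) between the endpoints.
Interpolate at f = 0.56 with slerp weights a = sin((1−f)δ)/sin δ ≈ 1.299, b = sin(fδ)/sin δ ≈ 1.453.
p = a·p₁ + b·p₂ ≈ (-0.090, -0.137, -0.986); φ = arcsin(p_z) ≈ -80.57°, λ = atan2(p_y, p_x) ≈ -123.14°.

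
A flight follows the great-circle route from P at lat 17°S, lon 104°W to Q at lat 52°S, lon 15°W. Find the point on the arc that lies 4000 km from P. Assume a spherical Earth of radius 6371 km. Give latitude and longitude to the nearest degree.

≈ lat 42°S, lon 74°W

From cos δ = sin φ₁ sin φ₂ + cos φ₁ cos φ₂ cos Δλ, the central angle is δ ≈ 1.328 rad (76.1°). The total great-circle distance is δ·R ≈ 1.328 × 6371 ≈ 8459 km, so the target fraction is f = 4000/8459 ≈ 0.473.
Interpolate at f ≈ 0.473 with slerp weights a = sin((1−f)δ)/sin δ ≈ 0.664, b = sin(fδ)/sin δ ≈ 0.605.
p = a·p₁ + b·p₂ ≈ (0.206, -0.712, -0.671); φ = arcsin(p_z) ≈ -42.14°, λ = atan2(p_y, p_x) ≈ -73.84°.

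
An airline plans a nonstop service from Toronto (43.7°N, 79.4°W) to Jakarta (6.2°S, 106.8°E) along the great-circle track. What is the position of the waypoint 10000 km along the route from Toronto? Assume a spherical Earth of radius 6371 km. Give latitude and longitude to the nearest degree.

≈ (45°N, 115°E)

Write both endpoints as unit vectors p₁, p₂ with components (cos φ cos λ, cos φ sin λ, sin φ).
The central angle between the endpoints is δ = arccos(p₁·p₂) ≈ 2.480 rad (142.1°). The total great-circle distance is δ·R ≈ 2.480 × 6371 ≈ 15801 km, so the target fraction is f = 10000/15801 ≈ 0.633.
Interpolate at f ≈ 0.633 with slerp weights a = sin((1−f)δ)/sin δ ≈ 1.286, b = sin(fδ)/sin δ ≈ 1.628.
p = a·p₁ + b·p₂ ≈ (-0.297, 0.636, 0.713); φ = arcsin(p_z) ≈ 45.45°, λ = atan2(p_y, p_x) ≈ 115.03°.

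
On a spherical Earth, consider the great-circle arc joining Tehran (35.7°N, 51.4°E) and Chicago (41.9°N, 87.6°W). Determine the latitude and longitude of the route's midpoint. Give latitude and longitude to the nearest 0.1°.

≈ (66.3°N, 11.5°W)

Write both endpoints as unit vectors p₁, p₂ with components (cos φ cos λ, cos φ sin λ, sin φ).
The central angle between the endpoints is δ = arccos(p₁·p₂) ≈ 1.637 rad (93.8°).
Interpolate at f = 1/2 with slerp weights a = sin((1−f)δ)/sin δ ≈ 0.732, b = sin(fδ)/sin δ ≈ 0.732.
p = a·p₁ + b·p₂ ≈ (0.394, -0.080, 0.916); φ = arcsin(p_z) ≈ 66.32°, λ = atan2(p_y, p_x) ≈ -11.46°.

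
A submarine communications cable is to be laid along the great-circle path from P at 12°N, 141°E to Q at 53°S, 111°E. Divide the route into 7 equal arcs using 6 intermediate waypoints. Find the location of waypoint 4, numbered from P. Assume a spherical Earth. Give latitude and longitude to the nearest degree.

From cos δ = sin φ₁ sin φ₂ + cos φ₁ cos φ₂ cos Δλ, the central angle is δ ≈ 1.220 rad (69.9°).
Interpolate at f = 4/7 with slerp weights a = sin((1−f)δ)/sin δ ≈ 0.532, b = sin(fδ)/sin δ ≈ 0.684.
p = a·p₁ + b·p₂ ≈ (-0.552, 0.711, -0.435); φ = arcsin(p_z) ≈ -25.81°, λ = atan2(p_y, p_x) ≈ 127.79°.

≈ 26°S, 128°E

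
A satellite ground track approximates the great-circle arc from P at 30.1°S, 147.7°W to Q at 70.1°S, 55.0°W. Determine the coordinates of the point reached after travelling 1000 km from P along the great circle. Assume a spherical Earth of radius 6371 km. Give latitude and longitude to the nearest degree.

≈ 38°S, 143°W

The haversine formula gives a central angle δ ≈ 1.095 rad (62.8°) between the endpoints. The total great-circle distance is δ·R ≈ 1.095 × 6371 ≈ 6979 km, so the target fraction is f = 1000/6979 ≈ 0.143.
Interpolate at f ≈ 0.143 with slerp weights a = sin((1−f)δ)/sin δ ≈ 0.907, b = sin(fδ)/sin δ ≈ 0.176.
p = a·p₁ + b·p₂ ≈ (-0.629, -0.468, -0.620); φ = arcsin(p_z) ≈ -38.34°, λ = atan2(p_y, p_x) ≈ -143.33°.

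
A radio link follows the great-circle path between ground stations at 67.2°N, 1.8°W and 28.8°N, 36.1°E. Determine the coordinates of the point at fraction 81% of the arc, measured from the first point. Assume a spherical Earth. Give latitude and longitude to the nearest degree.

≈ 37°N, 33°E

The haversine formula gives a central angle δ ≈ 0.778 rad (44.6°) between the endpoints.
Interpolate at f = 0.81 with slerp weights a = sin((1−f)δ)/sin δ ≈ 0.210, b = sin(fδ)/sin δ ≈ 0.840.
p = a·p₁ + b·p₂ ≈ (0.676, 0.431, 0.598); φ = arcsin(p_z) ≈ 36.72°, λ = atan2(p_y, p_x) ≈ 32.53°.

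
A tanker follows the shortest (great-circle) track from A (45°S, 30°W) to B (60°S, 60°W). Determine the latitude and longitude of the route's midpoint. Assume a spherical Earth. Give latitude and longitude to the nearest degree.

≈ (53°S, 42°W)

From cos δ = sin φ₁ sin φ₂ + cos φ₁ cos φ₂ cos Δλ, the central angle is δ ≈ 0.406 rad (23.3°).
Interpolate at f = 1/2 with slerp weights a = sin((1−f)δ)/sin δ ≈ 0.511, b = sin(fδ)/sin δ ≈ 0.511.
p = a·p₁ + b·p₂ ≈ (0.440, -0.402, -0.803); φ = arcsin(p_z) ≈ -53.43°, λ = atan2(p_y, p_x) ≈ -42.37°.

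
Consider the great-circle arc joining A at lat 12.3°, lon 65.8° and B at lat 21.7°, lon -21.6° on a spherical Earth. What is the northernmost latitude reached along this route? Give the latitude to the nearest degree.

≈ 24°

The great circle lies in the plane with unit normal n̂ = (p₁ × p₂)/|p₁ × p₂|.
Here n̂_z ≈ -0.913; the vertex latitude is φ_max = arccos|n̂_z| ≈ 24.0°.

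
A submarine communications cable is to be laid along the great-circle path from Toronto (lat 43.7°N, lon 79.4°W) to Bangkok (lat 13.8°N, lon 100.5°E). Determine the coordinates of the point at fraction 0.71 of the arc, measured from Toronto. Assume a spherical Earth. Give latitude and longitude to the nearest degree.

≈ lat 49°N, lon 100°E

From cos δ = sin φ₁ sin φ₂ + cos φ₁ cos φ₂ cos Δλ, the central angle is δ ≈ 2.138 rad (122.5°).
Interpolate at f = 0.71 with slerp weights a = sin((1−f)δ)/sin δ ≈ 0.689, b = sin(fδ)/sin δ ≈ 1.184.
p = a·p₁ + b·p₂ ≈ (-0.118, 0.641, 0.758); φ = arcsin(p_z) ≈ 49.32°, λ = atan2(p_y, p_x) ≈ 100.42°.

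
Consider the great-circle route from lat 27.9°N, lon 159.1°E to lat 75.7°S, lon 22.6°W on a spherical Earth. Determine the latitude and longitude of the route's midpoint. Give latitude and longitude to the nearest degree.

Convert each endpoint to a unit vector on the sphere (x = cos φ cos λ, y = cos φ sin λ, z = sin φ).
The central angle between the endpoints is δ = arccos(p₁·p₂) ≈ 2.307 rad (132.2°).
Interpolate at f = 1/2 with slerp weights a = sin((1−f)δ)/sin δ ≈ 1.234, b = sin(fδ)/sin δ ≈ 1.234.
p = a·p₁ + b·p₂ ≈ (-0.737, 0.272, -0.618); φ = arcsin(p_z) ≈ -38.19°, λ = atan2(p_y, p_x) ≈ 159.76°.

≈ lat 38°S, lon 160°E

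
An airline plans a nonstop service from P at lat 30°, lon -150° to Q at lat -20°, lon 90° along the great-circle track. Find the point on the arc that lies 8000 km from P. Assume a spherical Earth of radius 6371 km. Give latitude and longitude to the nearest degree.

≈ lat 5°, lon 138°

Convert each endpoint to a unit vector on the sphere (x = cos φ cos λ, y = cos φ sin λ, z = sin φ).
The central angle between the endpoints is δ = arccos(p₁·p₂) ≈ 2.187 rad (125.3°). The total great-circle distance is δ·R ≈ 2.187 × 6371 ≈ 13933 km, so the target fraction is f = 8000/13933 ≈ 0.574.
Interpolate at f ≈ 0.574 with slerp weights a = sin((1−f)δ)/sin δ ≈ 0.983, b = sin(fδ)/sin δ ≈ 1.165.
p = a·p₁ + b·p₂ ≈ (-0.737, 0.669, 0.093); φ = arcsin(p_z) ≈ 5.34°, λ = atan2(p_y, p_x) ≈ 137.78°.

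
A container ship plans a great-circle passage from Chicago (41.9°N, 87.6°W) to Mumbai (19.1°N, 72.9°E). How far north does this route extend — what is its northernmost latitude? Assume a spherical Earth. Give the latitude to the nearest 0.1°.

The great circle lies in the plane with unit normal n̂ = (p₁ × p₂)/|p₁ × p₂|.
Here n̂_z ≈ +0.262; the vertex latitude is φ_max = arccos|n̂_z| ≈ 74.8°.
Check via Clairaut: cos φ_max = |cos φ₁| · sin C = cos(41.9°)·sin(20.6°) ≈ 0.262, again giving ≈ 74.8°.

≈ 74.8°N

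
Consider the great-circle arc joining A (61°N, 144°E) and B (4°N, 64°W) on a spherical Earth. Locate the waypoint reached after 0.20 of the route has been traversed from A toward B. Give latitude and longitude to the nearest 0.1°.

≈ (75.5°N, 166.3°W)

Convert each endpoint to a unit vector on the sphere (x = cos φ cos λ, y = cos φ sin λ, z = sin φ).
The central angle between the endpoints is δ = arccos(p₁·p₂) ≈ 1.946 rad (111.5°).
Interpolate at f = 0.20 with slerp weights a = sin((1−f)δ)/sin δ ≈ 1.074, b = sin(fδ)/sin δ ≈ 0.408.
p = a·p₁ + b·p₂ ≈ (-0.243, -0.059, 0.968); φ = arcsin(p_z) ≈ 75.51°, λ = atan2(p_y, p_x) ≈ -166.29°.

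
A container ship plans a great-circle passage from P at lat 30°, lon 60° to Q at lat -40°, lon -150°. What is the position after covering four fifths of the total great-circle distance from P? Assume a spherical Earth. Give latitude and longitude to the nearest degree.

≈ lat -40°, lon 170°

Convert each endpoint to a unit vector on the sphere (x = cos φ cos λ, y = cos φ sin λ, z = sin φ).
The central angle between the endpoints is δ = arccos(p₁·p₂) ≈ 2.681 rad (153.6°).
Interpolate at f = 4/5 with slerp weights a = sin((1−f)δ)/sin δ ≈ 1.150, b = sin(fδ)/sin δ ≈ 1.890.
p = a·p₁ + b·p₂ ≈ (-0.756, 0.139, -0.640); φ = arcsin(p_z) ≈ -39.78°, λ = atan2(p_y, p_x) ≈ 169.60°.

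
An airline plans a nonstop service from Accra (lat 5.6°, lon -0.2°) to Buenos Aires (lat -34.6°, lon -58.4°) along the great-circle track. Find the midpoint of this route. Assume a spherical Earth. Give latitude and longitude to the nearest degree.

Write both endpoints as unit vectors p₁, p₂ with components (cos φ cos λ, cos φ sin λ, sin φ).
The central angle between the endpoints is δ = arccos(p₁·p₂) ≈ 1.185 rad (67.9°).
Interpolate at f = 1/2 with slerp weights a = sin((1−f)δ)/sin δ ≈ 0.603, b = sin(fδ)/sin δ ≈ 0.603.
p = a·p₁ + b·p₂ ≈ (0.860, -0.425, -0.283); φ = arcsin(p_z) ≈ -16.47°, λ = atan2(p_y, p_x) ≈ -26.28°.

≈ lat -16°, lon -26°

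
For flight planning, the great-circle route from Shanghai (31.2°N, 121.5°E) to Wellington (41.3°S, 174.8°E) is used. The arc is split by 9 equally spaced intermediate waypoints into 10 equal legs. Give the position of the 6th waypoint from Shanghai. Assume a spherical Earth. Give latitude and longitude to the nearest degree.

≈ (13°S, 151°E)

The haversine formula gives a central angle δ ≈ 1.529 rad (87.6°) between the endpoints.
Interpolate at f = 6/10 with slerp weights a = sin((1−f)δ)/sin δ ≈ 0.575, b = sin(fδ)/sin δ ≈ 0.795.
p = a·p₁ + b·p₂ ≈ (-0.851, 0.473, -0.227); φ = arcsin(p_z) ≈ -13.11°, λ = atan2(p_y, p_x) ≈ 150.93°.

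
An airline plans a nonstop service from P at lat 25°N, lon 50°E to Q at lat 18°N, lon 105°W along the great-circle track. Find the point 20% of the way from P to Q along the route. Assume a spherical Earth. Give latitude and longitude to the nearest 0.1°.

≈ lat 45.9°N, lon 30.4°E

From cos δ = sin φ₁ sin φ₂ + cos φ₁ cos φ₂ cos Δλ, the central angle is δ ≈ 2.279 rad (130.6°).
Interpolate at f = 0.20 with slerp weights a = sin((1−f)δ)/sin δ ≈ 1.275, b = sin(fδ)/sin δ ≈ 0.580.
p = a·p₁ + b·p₂ ≈ (0.600, 0.353, 0.718); φ = arcsin(p_z) ≈ 45.89°, λ = atan2(p_y, p_x) ≈ 30.44°.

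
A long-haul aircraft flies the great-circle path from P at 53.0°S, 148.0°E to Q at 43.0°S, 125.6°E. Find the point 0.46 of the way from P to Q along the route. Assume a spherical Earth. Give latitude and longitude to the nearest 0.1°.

From cos δ = sin φ₁ sin φ₂ + cos φ₁ cos φ₂ cos Δλ, the central angle is δ ≈ 0.312 rad (17.9°).
Interpolate at f = 0.46 with slerp weights a = sin((1−f)δ)/sin δ ≈ 0.546, b = sin(fδ)/sin δ ≈ 0.466.
p = a·p₁ + b·p₂ ≈ (-0.477, 0.451, -0.754); φ = arcsin(p_z) ≈ -48.94°, λ = atan2(p_y, p_x) ≈ 136.60°.

≈ 48.9°S, 136.6°E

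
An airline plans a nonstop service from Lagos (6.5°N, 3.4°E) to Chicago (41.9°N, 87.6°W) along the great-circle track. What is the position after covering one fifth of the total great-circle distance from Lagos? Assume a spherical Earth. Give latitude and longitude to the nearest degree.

≈ (18°N, 10°W)

From cos δ = sin φ₁ sin φ₂ + cos φ₁ cos φ₂ cos Δλ, the central angle is δ ≈ 1.508 rad (86.4°).
Interpolate at f = 1/5 with slerp weights a = sin((1−f)δ)/sin δ ≈ 0.936, b = sin(fδ)/sin δ ≈ 0.298.
p = a·p₁ + b·p₂ ≈ (0.938, -0.166, 0.305); φ = arcsin(p_z) ≈ 17.74°, λ = atan2(p_y, p_x) ≈ -10.05°.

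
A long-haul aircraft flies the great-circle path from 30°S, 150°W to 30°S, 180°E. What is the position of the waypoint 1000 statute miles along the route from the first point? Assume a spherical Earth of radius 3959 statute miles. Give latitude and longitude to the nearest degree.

≈ 31°S, 167°W

Convert each endpoint to a unit vector on the sphere (x = cos φ cos λ, y = cos φ sin λ, z = sin φ).
The central angle between the endpoints is δ = arccos(p₁·p₂) ≈ 0.452 rad (25.9°). The total great-circle distance is δ·R ≈ 0.452 × 3959 ≈ 1790 mi, so the target fraction is f = 1000/1790 ≈ 0.559.
Interpolate at f ≈ 0.559 with slerp weights a = sin((1−f)δ)/sin δ ≈ 0.454, b = sin(fδ)/sin δ ≈ 0.572.
p = a·p₁ + b·p₂ ≈ (-0.836, -0.196, -0.513); φ = arcsin(p_z) ≈ -30.86°, λ = atan2(p_y, p_x) ≈ -166.77°.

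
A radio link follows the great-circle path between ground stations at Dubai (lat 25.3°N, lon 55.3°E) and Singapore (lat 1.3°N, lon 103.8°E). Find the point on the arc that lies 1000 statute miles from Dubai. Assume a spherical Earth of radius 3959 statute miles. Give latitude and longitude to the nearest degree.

≈ lat 20°N, lon 70°E

Write both endpoints as unit vectors p₁, p₂ with components (cos φ cos λ, cos φ sin λ, sin φ).
The central angle between the endpoints is δ = arccos(p₁·p₂) ≈ 0.916 rad (52.5°). The total great-circle distance is δ·R ≈ 0.916 × 3959 ≈ 3628 mi, so the target fraction is f = 1000/3628 ≈ 0.276.
Interpolate at f ≈ 0.276 with slerp weights a = sin((1−f)δ)/sin δ ≈ 0.777, b = sin(fδ)/sin δ ≈ 0.315.
p = a·p₁ + b·p₂ ≈ (0.325, 0.883, 0.339); φ = arcsin(p_z) ≈ 19.82°, λ = atan2(p_y, p_x) ≈ 69.82°.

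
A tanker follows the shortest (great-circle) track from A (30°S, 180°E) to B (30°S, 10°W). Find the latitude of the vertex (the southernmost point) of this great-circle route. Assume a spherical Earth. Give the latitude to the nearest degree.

≈ 81°S

The great circle lies in the plane with unit normal n̂ = (p₁ × p₂)/|p₁ × p₂|.
Here n̂_z ≈ +0.149; the vertex latitude is φ_max = arccos|n̂_z| ≈ 81.4°.
Check via Clairaut: cos φ_max = |cos φ₁| · sin C = cos(30.0°)·sin(170.1°) ≈ 0.149, again giving ≈ 81.4°.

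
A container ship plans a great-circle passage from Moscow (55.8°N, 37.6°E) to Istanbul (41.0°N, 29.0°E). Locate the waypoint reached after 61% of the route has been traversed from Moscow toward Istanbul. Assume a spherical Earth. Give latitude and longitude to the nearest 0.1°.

Convert each endpoint to a unit vector on the sphere (x = cos φ cos λ, y = cos φ sin λ, z = sin φ).
The central angle between the endpoints is δ = arccos(p₁·p₂) ≈ 0.276 rad (15.8°).
Interpolate at f = 0.61 with slerp weights a = sin((1−f)δ)/sin δ ≈ 0.394, b = sin(fδ)/sin δ ≈ 0.615.
p = a·p₁ + b·p₂ ≈ (0.581, 0.360, 0.729); φ = arcsin(p_z) ≈ 46.84°, λ = atan2(p_y, p_x) ≈ 31.78°.

≈ 46.8°N, 31.8°E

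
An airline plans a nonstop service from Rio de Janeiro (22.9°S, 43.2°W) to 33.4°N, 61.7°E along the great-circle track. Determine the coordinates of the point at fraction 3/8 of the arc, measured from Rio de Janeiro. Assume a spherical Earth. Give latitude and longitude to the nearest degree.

≈ 0°N, 6°W

Write both endpoints as unit vectors p₁, p₂ with components (cos φ cos λ, cos φ sin λ, sin φ).
The central angle between the endpoints is δ = arccos(p₁·p₂) ≈ 1.995 rad (114.3°).
Interpolate at f = 3/8 with slerp weights a = sin((1−f)δ)/sin δ ≈ 1.040, b = sin(fδ)/sin δ ≈ 0.747.
p = a·p₁ + b·p₂ ≈ (0.994, -0.107, 0.006); φ = arcsin(p_z) ≈ 0.35°, λ = atan2(p_y, p_x) ≈ -6.16°.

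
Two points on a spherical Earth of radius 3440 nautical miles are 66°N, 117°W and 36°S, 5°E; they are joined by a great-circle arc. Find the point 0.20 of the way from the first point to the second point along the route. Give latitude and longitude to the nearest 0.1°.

Write both endpoints as unit vectors p₁, p₂ with components (cos φ cos λ, cos φ sin λ, sin φ).
The central angle between the endpoints is δ = arccos(p₁·p₂) ≈ 2.362 rad (135.3°).
Interpolate at f = 0.20 with slerp weights a = sin((1−f)δ)/sin δ ≈ 1.351, b = sin(fδ)/sin δ ≈ 0.647.
p = a·p₁ + b·p₂ ≈ (0.272, -0.444, 0.854); φ = arcsin(p_z) ≈ 58.61°, λ = atan2(p_y, p_x) ≈ -58.47°.

≈ 58.6°N, 58.5°W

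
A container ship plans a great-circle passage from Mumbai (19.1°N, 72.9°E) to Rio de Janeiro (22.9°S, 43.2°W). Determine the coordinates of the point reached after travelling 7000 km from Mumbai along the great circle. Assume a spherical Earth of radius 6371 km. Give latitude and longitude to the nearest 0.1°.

Write both endpoints as unit vectors p₁, p₂ with components (cos φ cos λ, cos φ sin λ, sin φ).
The central angle between the endpoints is δ = arccos(p₁·p₂) ≈ 2.106 rad (120.7°). The total great-circle distance is δ·R ≈ 2.106 × 6371 ≈ 13419 km, so the target fraction is f = 7000/13419 ≈ 0.522.
Interpolate at f ≈ 0.522 with slerp weights a = sin((1−f)δ)/sin δ ≈ 0.983, b = sin(fδ)/sin δ ≈ 1.036.
p = a·p₁ + b·p₂ ≈ (0.969, 0.235, -0.081); φ = arcsin(p_z) ≈ -4.66°, λ = atan2(p_y, p_x) ≈ 13.63°.

≈ (4.7°S, 13.6°E)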